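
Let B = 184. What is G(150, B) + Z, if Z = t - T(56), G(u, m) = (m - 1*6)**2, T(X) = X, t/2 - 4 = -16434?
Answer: -1232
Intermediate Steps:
t = -32860 (t = 8 + 2*(-16434) = 8 - 32868 = -32860)
G(u, m) = (-6 + m)**2 (G(u, m) = (m - 6)**2 = (-6 + m)**2)
Z = -32916 (Z = -32860 - 1*56 = -32860 - 56 = -32916)
G(150, B) + Z = (-6 + 184)**2 - 32916 = 178**2 - 32916 = 31684 - 32916 = -1232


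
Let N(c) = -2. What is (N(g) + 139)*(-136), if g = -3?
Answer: -18632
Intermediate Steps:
(N(g) + 139)*(-136) = (-2 + 139)*(-136) = 137*(-136) = -18632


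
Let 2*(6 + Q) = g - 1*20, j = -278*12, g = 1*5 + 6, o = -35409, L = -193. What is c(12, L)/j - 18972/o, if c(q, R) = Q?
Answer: 14147197/26249872 ≈ 0.53894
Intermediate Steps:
g = 11 (g = 5 + 6 = 11)
j = -3336
Q = -21/2 (Q = -6 + (11 - 1*20)/2 = -6 + (11 - 20)/2 = -6 + (1/2)*(-9) = -6 - 9/2 = -21/2 ≈ -10.500)
c(q, R) = -21/2
c(12, L)/j - 18972/o = -21/2/(-3336) - 18972/(-35409) = -21/2*(-1/3336) - 18972*(-1/35409) = 7/2224 + 6324/11803 = 14147197/26249872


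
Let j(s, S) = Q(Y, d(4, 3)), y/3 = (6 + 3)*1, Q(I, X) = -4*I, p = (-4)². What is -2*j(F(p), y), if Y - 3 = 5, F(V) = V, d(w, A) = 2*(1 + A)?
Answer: 64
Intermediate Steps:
d(w, A) = 2 + 2*A
p = 16
Y = 8 (Y = 3 + 5 = 8)
y = 27 (y = 3*((6 + 3)*1) = 3*(9*1) = 3*9 = 27)
j(s, S) = -32 (j(s, S) = -4*8 = -32)
-2*j(F(p), y) = -2*(-32) = 64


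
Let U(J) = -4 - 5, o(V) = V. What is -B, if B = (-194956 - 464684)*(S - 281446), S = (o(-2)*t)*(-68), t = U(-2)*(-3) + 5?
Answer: -182782286160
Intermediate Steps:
U(J) = -9
t = 32 (t = -9*(-3) + 5 = 27 + 5 = 32)
S = 4352 (S = -2*32*(-68) = -64*(-68) = 4352)
B = 182782286160 (B = (-194956 - 464684)*(4352 - 281446) = -659640*(-277094) = 182782286160)
-B = -1*182782286160 = -182782286160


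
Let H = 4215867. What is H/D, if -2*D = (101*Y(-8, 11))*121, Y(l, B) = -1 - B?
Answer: 1405289/24442 ≈ 57.495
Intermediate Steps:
D = 73326 (D = -101*(-1 - 1*11)*121/2 = -101*(-1 - 11)*121/2 = -101*(-12)*121/2 = -(-606)*121 = -1/2*(-146652) = 73326)
H/D = 4215867/73326 = 4215867*(1/73326) = 1405289/24442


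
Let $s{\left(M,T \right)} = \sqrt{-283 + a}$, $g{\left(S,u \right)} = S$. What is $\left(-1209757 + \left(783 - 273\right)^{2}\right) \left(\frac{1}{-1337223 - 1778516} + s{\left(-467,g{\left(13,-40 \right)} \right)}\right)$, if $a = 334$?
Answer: $\frac{949657}{3115739} - 949657 \sqrt{51} \approx -6.7819 \cdot 10^{6}$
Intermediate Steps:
$s{\left(M,T \right)} = \sqrt{51}$ ($s{\left(M,T \right)} = \sqrt{-283 + 334} = \sqrt{51}$)
$\left(-1209757 + \left(783 - 273\right)^{2}\right) \left(\frac{1}{-1337223 - 1778516} + s{\left(-467,g{\left(13,-40 \right)} \right)}\right) = \left(-1209757 + \left(783 - 273\right)^{2}\right) \left(\frac{1}{-1337223 - 1778516} + \sqrt{51}\right) = \left(-1209757 + 510^{2}\right) \left(\frac{1}{-3115739} + \sqrt{51}\right) = \left(-1209757 + 260100\right) \left(- \frac{1}{3115739} + \sqrt{51}\right) = - 949657 \left(- \frac{1}{3115739} + \sqrt{51}\right) = \frac{949657}{3115739} - 949657 \sqrt{51}$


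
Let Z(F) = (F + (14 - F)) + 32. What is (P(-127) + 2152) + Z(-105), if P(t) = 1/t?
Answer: 279145/127 ≈ 2198.0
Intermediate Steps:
Z(F) = 46 (Z(F) = 14 + 32 = 46)
(P(-127) + 2152) + Z(-105) = (1/(-127) + 2152) + 46 = (-1/127 + 2152) + 46 = 273303/127 + 46 = 279145/127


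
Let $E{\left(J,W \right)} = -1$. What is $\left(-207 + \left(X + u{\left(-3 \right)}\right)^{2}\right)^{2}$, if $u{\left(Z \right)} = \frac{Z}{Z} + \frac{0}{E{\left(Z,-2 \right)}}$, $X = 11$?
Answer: $3969$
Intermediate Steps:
$u{\left(Z \right)} = 1$ ($u{\left(Z \right)} = \frac{Z}{Z} + \frac{0}{-1} = 1 + 0 \left(-1\right) = 1 + 0 = 1$)
$\left(-207 + \left(X + u{\left(-3 \right)}\right)^{2}\right)^{2} = \left(-207 + \left(11 + 1\right)^{2}\right)^{2} = \left(-207 + 12^{2}\right)^{2} = \left(-207 + 144\right)^{2} = \left(-63\right)^{2} = 3969$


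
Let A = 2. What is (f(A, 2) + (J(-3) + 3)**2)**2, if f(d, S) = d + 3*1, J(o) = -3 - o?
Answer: 196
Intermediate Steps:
f(d, S) = 3 + d (f(d, S) = d + 3 = 3 + d)
(f(A, 2) + (J(-3) + 3)**2)**2 = ((3 + 2) + ((-3 - 1*(-3)) + 3)**2)**2 = (5 + ((-3 + 3) + 3)**2)**2 = (5 + (0 + 3)**2)**2 = (5 + 3**2)**2 = (5 + 9)**2 = 14**2 = 196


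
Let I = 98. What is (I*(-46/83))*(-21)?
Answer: 94668/83 ≈ 1140.6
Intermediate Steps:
(I*(-46/83))*(-21) = (98*(-46/83))*(-21) = -4508/83*(-21) = 94668/83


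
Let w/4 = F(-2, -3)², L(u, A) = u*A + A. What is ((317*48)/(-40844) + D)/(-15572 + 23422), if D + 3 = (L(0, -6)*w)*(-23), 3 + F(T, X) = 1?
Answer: 22511451/80156350 ≈ 0.28084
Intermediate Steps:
F(T, X) = -2 (F(T, X) = -3 + 1 = -2)
L(u, A) = A + A*u (L(u, A) = A*u + A = A + A*u)
w = 16 (w = 4*(-2)² = 4*4 = 16)
D = 2205 (D = -3 + (-6*(1 + 0)*16)*(-23) = -3 + (-6*1*16)*(-23) = -3 - 6*16*(-23) = -3 - 96*(-23) = -3 + 2208 = 2205)
((317*48)/(-40844) + D)/(-15572 + 23422) = ((317*48)/(-40844) + 2205)/(-15572 + 23422) = (15216*(-1/40844) + 2205)/7850 = (-3804/10211 + 2205)*(1/7850) = (22511451/10211)*(1/7850) = 22511451/80156350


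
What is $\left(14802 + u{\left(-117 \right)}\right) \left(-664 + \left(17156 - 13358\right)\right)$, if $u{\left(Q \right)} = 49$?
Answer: $46543034$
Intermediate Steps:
$\left(14802 + u{\left(-117 \right)}\right) \left(-664 + \left(17156 - 13358\right)\right) = \left(14802 + 49\right) \left(-664 + \left(17156 - 13358\right)\right) = 14851 \left(-664 + 3798\right) = 14851 \cdot 3134 = 46543034$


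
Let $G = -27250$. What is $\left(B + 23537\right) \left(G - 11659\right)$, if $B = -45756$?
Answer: $864519071$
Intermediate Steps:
$\left(B + 23537\right) \left(G - 11659\right) = \left(-45756 + 23537\right) \left(-27250 - 11659\right) = \left(-22219\right) \left(-38909\right) = 864519071$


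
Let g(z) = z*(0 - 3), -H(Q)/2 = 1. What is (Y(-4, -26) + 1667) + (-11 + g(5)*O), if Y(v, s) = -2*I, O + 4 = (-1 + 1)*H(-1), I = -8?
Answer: 1732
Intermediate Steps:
H(Q) = -2 (H(Q) = -2*1 = -2)
O = -4 (O = -4 + (-1 + 1)*(-2) = -4 + 0*(-2) = -4 + 0 = -4)
Y(v, s) = 16 (Y(v, s) = -2*(-8) = 16)
g(z) = -3*z (g(z) = z*(-3) = -3*z)
(Y(-4, -26) + 1667) + (-11 + g(5)*O) = (16 + 1667) + (-11 - 3*5*(-4)) = 1683 + (-11 - 15*(-4)) = 1683 + (-11 + 60) = 1683 + 49 = 1732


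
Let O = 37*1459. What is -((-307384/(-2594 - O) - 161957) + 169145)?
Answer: -406982860/56577 ≈ -7193.4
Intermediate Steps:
O = 53983
-((-307384/(-2594 - O) - 161957) + 169145) = -((-307384/(-2594 - 1*53983) - 161957) + 169145) = -((-307384/(-2594 - 53983) - 161957) + 169145) = -((-307384/(-56577) - 161957) + 169145) = -((-307384*(-1/56577) - 161957) + 169145) = -((307384/56577 - 161957) + 169145) = -(-9162733805/56577 + 169145) = -1*406982860/56577 = -406982860/56577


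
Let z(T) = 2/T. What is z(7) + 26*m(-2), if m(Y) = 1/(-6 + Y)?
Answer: -83/28 ≈ -2.9643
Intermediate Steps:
z(7) + 26*m(-2) = 2/7 + 26/(-6 - 2) = 2*(1/7) + 26/(-8) = 2/7 + 26*(-1/8) = 2/7 - 13/4 = -83/28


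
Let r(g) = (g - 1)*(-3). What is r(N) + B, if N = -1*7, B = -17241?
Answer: -17217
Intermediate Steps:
N = -7
r(g) = 3 - 3*g (r(g) = (-1 + g)*(-3) = 3 - 3*g)
r(N) + B = (3 - 3*(-7)) - 17241 = (3 + 21) - 17241 = 24 - 17241 = -17217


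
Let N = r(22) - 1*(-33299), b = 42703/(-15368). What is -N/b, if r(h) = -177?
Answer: 509018896/42703 ≈ 11920.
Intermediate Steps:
b = -42703/15368 (b = 42703*(-1/15368) = -42703/15368 ≈ -2.7787)
N = 33122 (N = -177 - 1*(-33299) = -177 + 33299 = 33122)
-N/b = -33122/(-42703/15368) = -33122*(-15368)/42703 = -1*(-509018896/42703) = 509018896/42703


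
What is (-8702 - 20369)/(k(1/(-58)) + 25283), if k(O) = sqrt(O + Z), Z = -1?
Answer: -42630121394/37075345221 + 29071*I*sqrt(3422)/37075345221 ≈ -1.1498 + 4.5869e-5*I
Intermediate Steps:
k(O) = sqrt(-1 + O) (k(O) = sqrt(O - 1) = sqrt(-1 + O))
(-8702 - 20369)/(k(1/(-58)) + 25283) = (-8702 - 20369)/(sqrt(-1 + 1/(-58)) + 25283) = -29071/(sqrt(-1 - 1/58) + 25283) = -29071/(sqrt(-59/58) + 25283) = -29071/(I*sqrt(3422)/58 + 25283) = -29071/(25283 + I*sqrt(3422)/58)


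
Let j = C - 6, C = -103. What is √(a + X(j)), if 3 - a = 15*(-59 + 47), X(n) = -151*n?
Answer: √16642 ≈ 129.00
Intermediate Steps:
j = -109 (j = -103 - 6 = -109)
a = 183 (a = 3 - 15*(-59 + 47) = 3 - 15*(-12) = 3 - 1*(-180) = 3 + 180 = 183)
√(a + X(j)) = √(183 - 151*(-109)) = √(183 + 16459) = √16642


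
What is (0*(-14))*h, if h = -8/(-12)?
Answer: 0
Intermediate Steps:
h = ⅔ (h = -8*(-1/12) = ⅔ ≈ 0.66667)
(0*(-14))*h = (0*(-14))*(⅔) = 0*(⅔) = 0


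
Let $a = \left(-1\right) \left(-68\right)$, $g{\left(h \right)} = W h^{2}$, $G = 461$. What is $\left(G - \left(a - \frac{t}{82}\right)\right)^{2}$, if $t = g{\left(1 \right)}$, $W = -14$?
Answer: $\frac{259403236}{1681} \approx 1.5431 \cdot 10^{5}$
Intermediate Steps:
$g{\left(h \right)} = - 14 h^{2}$
$t = -14$ ($t = - 14 \cdot 1^{2} = \left(-14\right) 1 = -14$)
$a = 68$
$\left(G - \left(a - \frac{t}{82}\right)\right)^{2} = \left(461 - \left(68 + \frac{14}{82}\right)\right)^{2} = \left(461 - \frac{2795}{41}\right)^{2} = \left(\frac{16106}{41}\right)^{2} = \frac{259403236}{1681}$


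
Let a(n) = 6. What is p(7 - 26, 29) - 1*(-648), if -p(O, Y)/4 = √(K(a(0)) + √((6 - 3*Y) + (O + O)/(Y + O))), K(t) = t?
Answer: 648 - 4*√(150 + 10*I*√530)/5 ≈ 636.34 - 6.3188*I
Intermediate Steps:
p(O, Y) = -4*√(6 + √(6 - 3*Y + 2*O/(O + Y))) (p(O, Y) = -4*√(6 + √((6 - 3*Y) + (O + O)/(Y + O))) = -4*√(6 + √((6 - 3*Y) + (2*O)/(O + Y))) = -4*√(6 + √((6 - 3*Y) + 2*O/(O + Y))) = -4*√(6 + √(6 - 3*Y + 2*O/(O + Y))))
p(7 - 26, 29) - 1*(-648) = -4*√(6 + √((2*(7 - 26) - 3*(-2 + 29)*((7 - 26) + 29))/((7 - 26) + 29))) - 1*(-648) = -4*√(6 + √((2*(-19) - 3*27*(-19 + 29))/(-19 + 29))) + 648 = -4*√(6 + √((-38 - 3*27*10)/10)) + 648 = -4*√(6 + √((-38 - 810)/10)) + 648 = -4*√(6 + √((⅒)*(-848))) + 648 = -4*√(6 + √(-424/5)) + 648 = -4*√(6 + 2*I*√530/5) + 648 = 648 - 4*√(6 + 2*I*√530/5)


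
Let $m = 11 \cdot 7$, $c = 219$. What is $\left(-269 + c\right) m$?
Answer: $-3850$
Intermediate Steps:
$m = 77$
$\left(-269 + c\right) m = \left(-269 + 219\right) 77 = \left(-50\right) 77 = -3850$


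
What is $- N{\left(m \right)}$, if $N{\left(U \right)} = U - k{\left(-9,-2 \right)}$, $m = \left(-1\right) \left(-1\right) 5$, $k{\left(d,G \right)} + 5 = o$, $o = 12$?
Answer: $2$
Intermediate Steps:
$k{\left(d,G \right)} = 7$ ($k{\left(d,G \right)} = -5 + 12 = 7$)
$m = 5$ ($m = 1 \cdot 5 = 5$)
$N{\left(U \right)} = -7 + U$ ($N{\left(U \right)} = U - 7 = -7 + U$)
$- N{\left(m \right)} = - (-7 + 5) = \left(-1\right) \left(-2\right) = 2$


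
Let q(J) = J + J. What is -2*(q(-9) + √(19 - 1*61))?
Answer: 36 - 2*I*√42 ≈ 36.0 - 12.961*I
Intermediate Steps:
q(J) = 2*J
-2*(q(-9) + √(19 - 1*61)) = -2*(2*(-9) + √(19 - 1*61)) = -2*(-18 + √(19 - 61)) = -2*(-18 + √(-42)) = -2*(-18 + I*√42) = 36 - 2*I*√42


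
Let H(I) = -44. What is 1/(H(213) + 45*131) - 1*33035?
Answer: -193287784/5851 ≈ -33035.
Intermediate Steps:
1/(H(213) + 45*131) - 1*33035 = 1/(-44 + 45*131) - 1*33035 = 1/(-44 + 5895) - 33035 = 1/5851 - 33035 = -193287784/5851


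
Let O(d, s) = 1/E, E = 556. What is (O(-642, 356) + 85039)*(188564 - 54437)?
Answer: 6341750563995/556 ≈ 1.1406e+10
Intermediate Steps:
O(d, s) = 1/556
(O(-642, 356) + 85039)*(188564 - 54437) = (1/556 + 85039)*(188564 - 54437) = (47281685/556)*134127 = 6341750563995/556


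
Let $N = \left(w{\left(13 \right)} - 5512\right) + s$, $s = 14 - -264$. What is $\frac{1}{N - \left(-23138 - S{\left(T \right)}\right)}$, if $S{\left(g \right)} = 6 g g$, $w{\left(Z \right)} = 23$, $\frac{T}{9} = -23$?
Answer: $\frac{1}{275021} \approx 3.6361 \cdot 10^{-6}$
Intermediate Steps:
$T = -207$ ($T = 9 \left(-23\right) = -207$)
$S{\left(g \right)} = 6 g^{2}$
$s = 278$ ($s = 14 + 264 = 278$)
$N = -5211$ ($N = \left(23 - 5512\right) + 278 = -5489 + 278 = -5211$)
$\frac{1}{N - \left(-23138 - S{\left(T \right)}\right)} = \frac{1}{-5211 - \left(-23138 - 6 \left(-207\right)^{2}\right)} = \frac{1}{-5211 - \left(-23138 - 6 \cdot 42849\right)} = \frac{1}{-5211 - \left(-23138 - 257094\right)} = \frac{1}{-5211 - -280232} = \frac{1}{-5211 + 280232} = \frac{1}{275021}$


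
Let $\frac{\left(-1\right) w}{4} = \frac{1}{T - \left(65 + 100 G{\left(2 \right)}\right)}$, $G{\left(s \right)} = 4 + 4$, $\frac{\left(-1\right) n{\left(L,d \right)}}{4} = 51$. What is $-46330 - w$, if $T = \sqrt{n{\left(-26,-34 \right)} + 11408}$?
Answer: $- \frac{34146186390}{737021} - \frac{8 \sqrt{2801}}{737021} \approx -46330.0$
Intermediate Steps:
$n{\left(L,d \right)} = -204$ ($n{\left(L,d \right)} = \left(-4\right) 51 = -204$)
$G{\left(s \right)} = 8$
$T = 2 \sqrt{2801}$ ($T = \sqrt{-204 + 11408} = \sqrt{11204} = 2 \sqrt{2801} \approx 105.85$)
$w = - \frac{4}{-865 + 2 \sqrt{2801}}$ ($w = - \frac{4}{2 \sqrt{2801} - 865} = - \frac{4}{-865 + 2 \sqrt{2801}} \approx 0.005269$)
$-46330 - w = -46330 - \left(\frac{3460}{737021} + \frac{8 \sqrt{2801}}{737021}\right) = - \frac{34146186390}{737021} - \frac{8 \sqrt{2801}}{737021}$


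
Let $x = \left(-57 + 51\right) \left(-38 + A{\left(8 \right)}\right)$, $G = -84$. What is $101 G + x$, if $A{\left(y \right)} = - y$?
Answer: $-8208$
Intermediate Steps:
$x = 276$ ($x = \left(-57 + 51\right) \left(-38 - 8\right) = - 6 \left(-38 - 8\right) = \left(-6\right) \left(-46\right) = 276$)
$101 G + x = 101 \left(-84\right) + 276 = -8484 + 276 = -8208$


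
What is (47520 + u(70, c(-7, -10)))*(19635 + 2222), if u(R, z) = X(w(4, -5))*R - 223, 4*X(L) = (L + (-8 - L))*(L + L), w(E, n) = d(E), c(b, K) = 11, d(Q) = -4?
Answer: 1058250369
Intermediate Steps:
w(E, n) = -4
X(L) = -4*L (X(L) = ((L + (-8 - L))*(L + L))/4 = (-16*L)/4 = -4*L)
u(R, z) = -223 + 16*R (u(R, z) = (-4*(-4))*R - 223 = 16*R - 223 = -223 + 16*R)
(47520 + u(70, c(-7, -10)))*(19635 + 2222) = (47520 + (-223 + 16*70))*(19635 + 2222) = (47520 + (-223 + 1120))*21857 = (47520 + 897)*21857 = 48417*21857 = 1058250369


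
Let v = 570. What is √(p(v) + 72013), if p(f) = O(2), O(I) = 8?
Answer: √72021 ≈ 268.37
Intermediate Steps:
p(f) = 8
√(p(v) + 72013) = √(8 + 72013) = √72021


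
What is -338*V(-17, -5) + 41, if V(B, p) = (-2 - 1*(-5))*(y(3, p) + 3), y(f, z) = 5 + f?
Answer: -11113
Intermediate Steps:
V(B, p) = 33 (V(B, p) = (-2 - 1*(-5))*((5 + 3) + 3) = (-2 + 5)*(8 + 3) = 3*11 = 33)
-338*V(-17, -5) + 41 = -338*33 + 41 = -11154 + 41 = -11113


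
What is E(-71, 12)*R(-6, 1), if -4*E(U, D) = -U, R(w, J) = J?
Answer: -71/4 ≈ -17.750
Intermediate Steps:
E(U, D) = U/4 (E(U, D) = -(-1)*U/4 = U/4)
E(-71, 12)*R(-6, 1) = ((1/4)*(-71))*1 = -71/4*1 = -71/4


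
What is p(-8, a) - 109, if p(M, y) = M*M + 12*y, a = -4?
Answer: -93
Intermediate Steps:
p(M, y) = M² + 12*y
p(-8, a) - 109 = ((-8)² + 12*(-4)) - 109 = (64 - 48) - 109 = 16 - 109 = -93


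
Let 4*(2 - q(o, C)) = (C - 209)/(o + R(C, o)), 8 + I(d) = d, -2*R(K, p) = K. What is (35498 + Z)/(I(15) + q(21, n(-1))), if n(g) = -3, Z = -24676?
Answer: 69570/73 ≈ 953.01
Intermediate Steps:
R(K, p) = -K/2
I(d) = -8 + d
q(o, C) = 2 - (-209 + C)/(4*(o - C/2)) (q(o, C) = 2 - (C - 209)/(4*(o - C/2)) = 2 - (-209 + C)/(4*(o - C/2)))
(35498 + Z)/(I(15) + q(21, n(-1))) = (35498 - 24676)/((-8 + 15) + (-209 - 8*21 + 5*(-3))/(2*(-3 - 2*21))) = 10822/(7 + (-209 - 168 - 15)/(2*(-3 - 42))) = 10822/(7 + (½)*(-392)/(-45)) = 10822/(7 + (½)*(-1/45)*(-392)) = 10822/(7 + 196/45) = 10822/(511/45) = 10822*(45/511) = 69570/73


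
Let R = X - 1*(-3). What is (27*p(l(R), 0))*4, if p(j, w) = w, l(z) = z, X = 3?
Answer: 0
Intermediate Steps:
R = 6 (R = 3 - 1*(-3) = 3 + 3 = 6)
(27*p(l(R), 0))*4 = (27*0)*4 = 0*4 = 0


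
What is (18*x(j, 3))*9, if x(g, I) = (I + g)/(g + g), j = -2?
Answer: -81/2 ≈ -40.500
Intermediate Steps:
x(g, I) = (I + g)/(2*g) (x(g, I) = (I + g)/((2*g)) = (I + g)*(1/(2*g)) = (I + g)/(2*g))
(18*x(j, 3))*9 = (18*((1/2)*(3 - 2)/(-2)))*9 = (18*((1/2)*(-1/2)*1))*9 = (18*(-1/4))*9 = -9/2*9 = -81/2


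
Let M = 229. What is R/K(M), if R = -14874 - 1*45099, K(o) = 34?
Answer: -59973/34 ≈ -1763.9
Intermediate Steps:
R = -59973 (R = -14874 - 45099 = -59973)
R/K(M) = -59973/34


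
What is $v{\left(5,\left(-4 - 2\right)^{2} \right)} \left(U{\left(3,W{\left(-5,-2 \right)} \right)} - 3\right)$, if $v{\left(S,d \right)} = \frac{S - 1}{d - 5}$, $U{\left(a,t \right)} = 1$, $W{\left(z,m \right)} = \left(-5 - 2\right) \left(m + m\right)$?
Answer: $- \frac{8}{31} \approx -0.25806$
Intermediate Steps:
$W{\left(z,m \right)} = - 14 m$ ($W{\left(z,m \right)} = - 7 \cdot 2 m = - 14 m$)
$v{\left(S,d \right)} = \frac{-1 + S}{-5 + d}$
$v{\left(5,\left(-4 - 2\right)^{2} \right)} \left(U{\left(3,W{\left(-5,-2 \right)} \right)} - 3\right) = \frac{-1 + 5}{-5 + \left(-4 - 2\right)^{2}} \left(1 - 3\right) = \frac{1}{-5 + \left(-6\right)^{2}} \cdot 4 \left(-2\right) = \frac{1}{-5 + 36} \cdot 4 \left(-2\right) = \frac{1}{31} \cdot 4 \left(-2\right) = \frac{4}{31} \left(-2\right) = - \frac{8}{31}$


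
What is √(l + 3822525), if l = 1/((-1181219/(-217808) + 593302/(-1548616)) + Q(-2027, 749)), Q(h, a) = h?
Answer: √27781172920081950652309189733803789/85251125560721 ≈ 1955.1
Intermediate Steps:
l = -42162619216/85251125560721 (l = 1/((-1181219/(-217808) + 593302/(-1548616)) - 2027) = 1/((-1181219*(-1/217808) + 593302*(-1/1548616)) - 2027) = 1/((1181219/217808 - 296651/774308) - 2027) = 1/(212503590111/42162619216 - 2027) = 1/(-85251125560721/42162619216) = -42162619216/85251125560721 ≈ -0.00049457)
√(l + 3822525) = √(-42162619216/85251125560721 + 3822525) = √(325874558691832421309/85251125560721) = √27781172920081950652309189733803789/85251125560721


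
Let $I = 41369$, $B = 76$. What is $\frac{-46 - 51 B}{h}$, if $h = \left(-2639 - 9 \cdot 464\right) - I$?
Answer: $\frac{1961}{24092} \approx 0.081396$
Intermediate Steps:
$h = -48184$ ($h = \left(-2639 - 9 \cdot 464\right) - 41369 = \left(-2639 - 4176\right) - 41369 = -6815 - 41369 = -48184$)
$\frac{-46 - 51 B}{h} = \frac{-46 - 3876}{-48184} = \left(-46 - 3876\right) \left(- \frac{1}{48184}\right) = \left(-3922\right) \left(- \frac{1}{48184}\right) = \frac{1961}{24092}$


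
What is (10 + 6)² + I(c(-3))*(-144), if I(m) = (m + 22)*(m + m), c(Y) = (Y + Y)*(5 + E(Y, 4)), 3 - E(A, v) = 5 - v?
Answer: -241664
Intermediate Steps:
E(A, v) = -2 + v (E(A, v) = 3 - (5 - v) = 3 + (-5 + v) = -2 + v)
c(Y) = 14*Y (c(Y) = (Y + Y)*(5 + (-2 + 4)) = (2*Y)*(5 + 2) = (2*Y)*7 = 14*Y)
I(m) = 2*m*(22 + m) (I(m) = (22 + m)*(2*m) = 2*m*(22 + m))
(10 + 6)² + I(c(-3))*(-144) = (10 + 6)² + (2*(14*(-3))*(22 + 14*(-3)))*(-144) = 16² + (2*(-42)*(22 - 42))*(-144) = 256 + (2*(-42)*(-20))*(-144) = 256 + 1680*(-144) = 256 - 241920 = -241664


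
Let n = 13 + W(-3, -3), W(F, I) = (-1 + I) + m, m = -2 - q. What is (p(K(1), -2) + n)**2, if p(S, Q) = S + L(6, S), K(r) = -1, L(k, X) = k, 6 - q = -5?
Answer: 1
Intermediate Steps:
q = 11 (q = 6 - 1*(-5) = 6 + 5 = 11)
m = -13 (m = -2 - 1*11 = -2 - 11 = -13)
W(F, I) = -14 + I (W(F, I) = (-1 + I) - 13 = -14 + I)
n = -4 (n = 13 + (-14 - 3) = 13 - 17 = -4)
p(S, Q) = 6 + S (p(S, Q) = S + 6 = 6 + S)
(p(K(1), -2) + n)**2 = ((6 - 1) - 4)**2 = (5 - 4)**2 = 1**2 = 1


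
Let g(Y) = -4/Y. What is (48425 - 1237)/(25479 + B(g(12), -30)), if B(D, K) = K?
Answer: 47188/25449 ≈ 1.8542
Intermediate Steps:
(48425 - 1237)/(25479 + B(g(12), -30)) = (48425 - 1237)/(25479 - 30) = 47188/25449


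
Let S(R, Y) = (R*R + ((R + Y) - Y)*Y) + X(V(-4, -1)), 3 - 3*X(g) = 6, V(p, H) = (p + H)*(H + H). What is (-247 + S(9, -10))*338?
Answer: -86866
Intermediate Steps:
V(p, H) = 2*H*(H + p) (V(p, H) = (H + p)*(2*H) = 2*H*(H + p))
X(g) = -1 (X(g) = 1 - ⅓*6 = 1 - 2 = -1)
S(R, Y) = -1 + R² + R*Y (S(R, Y) = (R*R + ((R + Y) - Y)*Y) - 1 = (R² + R*Y) - 1 = -1 + R² + R*Y)
(-247 + S(9, -10))*338 = (-247 + (-1 + 9² + 9*(-10)))*338 = (-247 + (-1 + 81 - 90))*338 = (-247 - 10)*338 = -257*338 = -86866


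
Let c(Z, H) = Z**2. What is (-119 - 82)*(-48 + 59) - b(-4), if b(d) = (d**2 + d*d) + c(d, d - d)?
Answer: -2259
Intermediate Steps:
b(d) = 3*d**2 (b(d) = (d**2 + d*d) + d**2 = (d**2 + d**2) + d**2 = 2*d**2 + d**2 = 3*d**2)
(-119 - 82)*(-48 + 59) - b(-4) = (-119 - 82)*(-48 + 59) - 3*(-4)**2 = -201*11 - 3*16 = -2211 - 1*48 = -2211 - 48 = -2259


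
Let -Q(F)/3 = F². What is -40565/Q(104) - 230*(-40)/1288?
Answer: 1906355/227136 ≈ 8.3930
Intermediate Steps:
Q(F) = -3*F²
-40565/Q(104) - 230*(-40)/1288 = -40565/((-3*104²)) - 230*(-40)/1288 = -40565/((-3*10816)) + 9200*(1/1288) = -40565/(-32448) + 50/7 = -40565*(-1/32448) + 50/7 = 40565/32448 + 50/7 = 1906355/227136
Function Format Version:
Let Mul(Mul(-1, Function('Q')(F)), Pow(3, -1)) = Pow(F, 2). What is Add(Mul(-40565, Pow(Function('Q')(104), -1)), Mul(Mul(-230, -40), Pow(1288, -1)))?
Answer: Rational(1906355, 227136) ≈ 8.3930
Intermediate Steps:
Function('Q')(F) = Mul(-3, Pow(F, 2))
Add(Mul(-40565, Pow(Function('Q')(104), -1)), Mul(Mul(-230, -40), Pow(1288, -1))) = Add(Mul(-40565, Pow(Mul(-3, Pow(104, 2)), -1)), Mul(Mul(-230, -40), Pow(1288, -1))) = Add(Mul(-40565, Pow(Mul(-3, 10816), -1)), Mul(9200, Rational(1, 1288))) = Add(Mul(-40565, Pow(-32448, -1)), Rational(50, 7)) = Add(Mul(-40565, Rational(-1, 32448)), Rational(50, 7)) = Add(Rational(40565, 32448), Rational(50, 7)) = Rational(1906355, 227136)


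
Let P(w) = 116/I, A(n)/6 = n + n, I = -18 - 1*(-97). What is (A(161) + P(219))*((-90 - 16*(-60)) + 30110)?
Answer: 4732009120/79 ≈ 5.9899e+7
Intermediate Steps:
I = 79 (I = -18 + 97 = 79)
A(n) = 12*n (A(n) = 6*(n + n) = 6*(2*n) = 12*n)
P(w) = 116/79
(A(161) + P(219))*((-90 - 16*(-60)) + 30110) = (12*161 + 116/79)*((-90 - 16*(-60)) + 30110) = (1932 + 116/79)*((-90 + 960) + 30110) = 152744*(870 + 30110)/79 = (152744/79)*30980 = 4732009120/79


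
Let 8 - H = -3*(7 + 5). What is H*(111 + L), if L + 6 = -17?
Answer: 3872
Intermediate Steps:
L = -23 (L = -6 - 17 = -23)
H = 44 (H = 8 - (-3)*(7 + 5) = 8 - (-3)*12 = 8 - 1*(-36) = 8 + 36 = 44)
H*(111 + L) = 44*(111 - 23) = 44*88 = 3872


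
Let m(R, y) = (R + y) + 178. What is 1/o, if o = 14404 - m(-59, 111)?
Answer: 1/14174 ≈ 7.0552e-5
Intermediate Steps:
m(R, y) = 178 + R + y
o = 14174 (o = 14404 - (178 - 59 + 111) = 14404 - 1*230 = 14404 - 230 = 14174)
1/o = 1/14174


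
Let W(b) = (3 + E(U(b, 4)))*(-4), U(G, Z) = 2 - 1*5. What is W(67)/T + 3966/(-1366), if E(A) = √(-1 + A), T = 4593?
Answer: -3038705/1045673 - 8*I/4593 ≈ -2.906 - 0.0017418*I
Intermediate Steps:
U(G, Z) = -3 (U(G, Z) = 2 - 5 = -3)
W(b) = -12 - 8*I (W(b) = (3 + √(-1 - 3))*(-4) = (3 + √(-4))*(-4) = (3 + 2*I)*(-4) = -12 - 8*I)
W(67)/T + 3966/(-1366) = (-12 - 8*I)/4593 + 3966/(-1366) = (-12 - 8*I)*(1/4593) + 3966*(-1/1366) = (-4/1531 - 8*I/4593) - 1983/683 = -3038705/1045673 - 8*I/4593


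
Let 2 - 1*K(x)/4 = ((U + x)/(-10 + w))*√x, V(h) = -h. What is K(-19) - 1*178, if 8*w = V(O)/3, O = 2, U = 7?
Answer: -170 - 576*I*√19/121 ≈ -170.0 - 20.75*I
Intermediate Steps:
w = -1/12 (w = (-1*2/3)/8 = (-2*⅓)/8 = (⅛)*(-⅔) = -1/12 ≈ -0.083333)
K(x) = 8 - 4*√x*(-84/121 - 12*x/121) (K(x) = 8 - 4*(7 + x)/(-10 - 1/12)*√x = 8 - 4*(7 + x)/(-121/12)*√x = 8 - 4*(7 + x)*(-12/121)*√x = 8 - 4*(-84/121 - 12*x/121)*√x = 8 - 4*√x*(-84/121 - 12*x/121))
K(-19) - 1*178 = (8 + 48*(-19)^(3/2)/121 + 336*√(-19)/121) - 1*178 = (8 + 48*(-19*I*√19)/121 + 336*(I*√19)/121) - 178 = (8 - 912*I*√19/121 + 336*I*√19/121) - 178 = (8 - 576*I*√19/121) - 178 = -170 - 576*I*√19/121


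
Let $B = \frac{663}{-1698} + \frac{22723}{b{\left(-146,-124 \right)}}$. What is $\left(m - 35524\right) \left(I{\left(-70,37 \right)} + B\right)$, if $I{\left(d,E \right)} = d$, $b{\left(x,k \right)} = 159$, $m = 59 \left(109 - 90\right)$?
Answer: $- \frac{224531145097}{89994} \approx -2.495 \cdot 10^{6}$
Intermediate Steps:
$m = 1121$ ($m = 59 \cdot 19 = 1121$)
$B = \frac{12826079}{89994}$ ($B = \frac{663}{-1698} + \frac{22723}{159} = 663 \left(- \frac{1}{1698}\right) + 22723 \cdot \frac{1}{159} = - \frac{221}{566} + \frac{22723}{159} = \frac{12826079}{89994} \approx 142.52$)
$\left(m - 35524\right) \left(I{\left(-70,37 \right)} + B\right) = \left(1121 - 35524\right) \left(-70 + \frac{12826079}{89994}\right) = \left(-34403\right) \frac{6526499}{89994} = - \frac{224531145097}{89994}$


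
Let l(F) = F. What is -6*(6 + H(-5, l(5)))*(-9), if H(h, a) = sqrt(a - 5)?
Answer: 324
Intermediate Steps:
H(h, a) = sqrt(-5 + a)
-6*(6 + H(-5, l(5)))*(-9) = -6*(6 + sqrt(-5 + 5))*(-9) = -6*(6 + sqrt(0))*(-9) = -6*(6 + 0)*(-9) = -6*6*(-9) = -36*(-9) = 324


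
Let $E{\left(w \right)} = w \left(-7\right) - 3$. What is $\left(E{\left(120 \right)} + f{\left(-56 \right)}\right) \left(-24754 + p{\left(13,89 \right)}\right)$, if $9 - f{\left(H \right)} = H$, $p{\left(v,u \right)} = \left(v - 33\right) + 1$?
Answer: $19273394$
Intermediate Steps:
$E{\left(w \right)} = -3 - 7 w$ ($E{\left(w \right)} = - 7 w - 3 = -3 - 7 w$)
$p{\left(v,u \right)} = -32 + v$ ($p{\left(v,u \right)} = \left(-33 + v\right) + 1 = -32 + v$)
$f{\left(H \right)} = 9 - H$
$\left(E{\left(120 \right)} + f{\left(-56 \right)}\right) \left(-24754 + p{\left(13,89 \right)}\right) = \left(\left(-3 - 840\right) + \left(9 - -56\right)\right) \left(-24754 + \left(-32 + 13\right)\right) = \left(\left(-3 - 840\right) + \left(9 + 56\right)\right) \left(-24754 - 19\right) = \left(-843 + 65\right) \left(-24773\right) = \left(-778\right) \left(-24773\right) = 19273394$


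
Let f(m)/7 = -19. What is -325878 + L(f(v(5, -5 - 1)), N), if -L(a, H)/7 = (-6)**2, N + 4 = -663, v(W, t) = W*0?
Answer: -326130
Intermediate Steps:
v(W, t) = 0
f(m) = -133 (f(m) = 7*(-19) = -133)
N = -667 (N = -4 - 663 = -667)
L(a, H) = -252 (L(a, H) = -7*(-6)**2 = -7*36 = -252)
-325878 + L(f(v(5, -5 - 1)), N) = -325878 - 252 = -326130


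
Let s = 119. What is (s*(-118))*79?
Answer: -1109318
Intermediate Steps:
(s*(-118))*79 = (119*(-118))*79 = -14042*79 = -1109318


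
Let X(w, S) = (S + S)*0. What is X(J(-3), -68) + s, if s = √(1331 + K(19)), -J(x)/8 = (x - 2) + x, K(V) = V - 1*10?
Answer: 2*√335 ≈ 36.606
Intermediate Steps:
K(V) = -10 + V (K(V) = V - 10 = -10 + V)
J(x) = 16 - 16*x (J(x) = -8*((x - 2) + x) = -8*((-2 + x) + x) = -8*(-2 + 2*x) = 16 - 16*x)
s = 2*√335 (s = √(1331 + (-10 + 19)) = √(1331 + 9) = √1340 = 2*√335 ≈ 36.606)
X(w, S) = 0 (X(w, S) = (2*S)*0 = 0)
X(J(-3), -68) + s = 0 + 2*√335 = 2*√335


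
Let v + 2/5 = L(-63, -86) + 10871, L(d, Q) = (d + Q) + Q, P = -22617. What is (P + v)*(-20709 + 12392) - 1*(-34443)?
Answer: 498418734/5 ≈ 9.9684e+7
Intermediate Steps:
L(d, Q) = d + 2*Q (L(d, Q) = (Q + d) + Q = d + 2*Q)
v = 53178/5 (v = -⅖ + ((-63 + 2*(-86)) + 10871) = -⅖ + ((-63 - 172) + 10871) = -⅖ + (-235 + 10871) = -⅖ + 10636 = 53178/5 ≈ 10636.)
(P + v)*(-20709 + 12392) - 1*(-34443) = (-22617 + 53178/5)*(-20709 + 12392) - 1*(-34443) = -59907/5*(-8317) + 34443 = 498246519/5 + 34443 = 498418734/5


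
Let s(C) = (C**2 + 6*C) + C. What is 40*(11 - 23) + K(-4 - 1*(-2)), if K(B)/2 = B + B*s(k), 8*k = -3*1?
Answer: -7585/16 ≈ -474.06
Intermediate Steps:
k = -3/8 (k = (-3*1)/8 = (1/8)*(-3) = -3/8 ≈ -0.37500)
s(C) = C**2 + 7*C
K(B) = -95*B/32 (K(B) = 2*(B + B*(-3*(7 - 3/8)/8)) = 2*(B + B*(-3/8*53/8)) = 2*(B + B*(-159/64)) = 2*(B - 159*B/64) = 2*(-95*B/64) = -95*B/32)
40*(11 - 23) + K(-4 - 1*(-2)) = 40*(11 - 23) - 95*(-4 - 1*(-2))/32 = 40*(-12) - 95*(-4 + 2)/32 = -480 - 95/32*(-2) = -480 + 95/16 = -7585/16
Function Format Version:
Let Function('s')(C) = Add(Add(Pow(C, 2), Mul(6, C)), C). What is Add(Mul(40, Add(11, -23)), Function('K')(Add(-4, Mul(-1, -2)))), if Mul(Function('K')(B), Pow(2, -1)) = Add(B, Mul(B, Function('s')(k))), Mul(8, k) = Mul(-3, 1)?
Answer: Rational(-7585, 16) ≈ -474.06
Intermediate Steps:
k = Rational(-3, 8) (k = Mul(Rational(1, 8), Mul(-3, 1)) = Mul(Rational(1, 8), -3) = Rational(-3, 8) ≈ -0.37500)
Function('s')(C) = Add(Pow(C, 2), Mul(7, C))
Function('K')(B) = Mul(Rational(-95, 32), B) (Function('K')(B) = Mul(2, Add(B, Mul(B, Mul(Rational(-3, 8), Add(7, Rational(-3, 8)))))) = Mul(2, Add(B, Mul(B, Mul(Rational(-3, 8), Rational(53, 8))))) = Mul(2, Add(B, Mul(B, Rational(-159, 64)))) = Mul(2, Add(B, Mul(Rational(-159, 64), B))) = Mul(2, Mul(Rational(-95, 64), B)) = Mul(Rational(-95, 32), B))
Add(Mul(40, Add(11, -23)), Function('K')(Add(-4, Mul(-1, -2)))) = Add(Mul(40, Add(11, -23)), Mul(Rational(-95, 32), Add(-4, Mul(-1, -2)))) = Add(Mul(40, -12), Mul(Rational(-95, 32), Add(-4, 2))) = Add(-480, Mul(Rational(-95, 32), -2)) = Add(-480, Rational(95, 16)) = Rational(-7585, 16)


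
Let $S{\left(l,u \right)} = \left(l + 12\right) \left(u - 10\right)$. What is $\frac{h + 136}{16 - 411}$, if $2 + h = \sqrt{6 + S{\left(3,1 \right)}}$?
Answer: $- \frac{134}{395} - \frac{i \sqrt{129}}{395} \approx -0.33924 - 0.028754 i$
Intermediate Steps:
$S{\left(l,u \right)} = \left(-10 + u\right) \left(12 + l\right)$ ($S{\left(l,u \right)} = \left(12 + l\right) \left(-10 + u\right) = \left(-10 + u\right) \left(12 + l\right)$)
$h = -2 + i \sqrt{129}$ ($h = -2 + \sqrt{6 + \left(-120 - 30 + 12 \cdot 1 + 3 \cdot 1\right)} = -2 + \sqrt{6 + \left(-120 - 30 + 12 + 3\right)} = -2 + \sqrt{6 - 135} = -2 + \sqrt{-129} = -2 + i \sqrt{129} \approx -2.0 + 11.358 i$)
$\frac{h + 136}{16 - 411} = \frac{\left(-2 + i \sqrt{129}\right) + 136}{16 - 411} = \frac{134 + i \sqrt{129}}{-395} = \left(134 + i \sqrt{129}\right) \left(- \frac{1}{395}\right) = - \frac{134}{395} - \frac{i \sqrt{129}}{395}$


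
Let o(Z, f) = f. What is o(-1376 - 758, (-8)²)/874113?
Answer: 64/874113 ≈ 7.3217e-5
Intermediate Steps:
o(-1376 - 758, (-8)²)/874113 = (-8)²/874113 = 64*(1/874113) = 64/874113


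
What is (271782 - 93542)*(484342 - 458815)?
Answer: 4549932480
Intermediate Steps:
(271782 - 93542)*(484342 - 458815) = 178240*25527 = 4549932480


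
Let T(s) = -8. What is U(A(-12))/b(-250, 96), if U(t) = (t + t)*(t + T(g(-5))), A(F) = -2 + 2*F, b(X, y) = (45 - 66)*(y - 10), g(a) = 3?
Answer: -884/903 ≈ -0.97896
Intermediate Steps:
b(X, y) = 210 - 21*y (b(X, y) = -21*(-10 + y) = 210 - 21*y)
U(t) = 2*t*(-8 + t) (U(t) = (t + t)*(t - 8) = (2*t)*(-8 + t) = 2*t*(-8 + t))
U(A(-12))/b(-250, 96) = (2*(-2 + 2*(-12))*(-8 + (-2 + 2*(-12))))/(210 - 21*96) = (2*(-2 - 24)*(-8 + (-2 - 24)))/(210 - 2016) = (2*(-26)*(-8 - 26))/(-1806) = (2*(-26)*(-34))*(-1/1806) = 1768*(-1/1806) = -884/903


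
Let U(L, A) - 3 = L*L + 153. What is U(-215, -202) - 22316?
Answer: 24065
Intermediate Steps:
U(L, A) = 156 + L² (U(L, A) = 3 + (L*L + 153) = 3 + (L² + 153) = 3 + (153 + L²) = 156 + L²)
U(-215, -202) - 22316 = (156 + (-215)²) - 22316 = (156 + 46225) - 22316 = 46381 - 22316 = 24065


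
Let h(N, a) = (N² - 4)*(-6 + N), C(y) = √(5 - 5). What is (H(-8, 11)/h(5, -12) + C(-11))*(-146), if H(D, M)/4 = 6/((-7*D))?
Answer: 146/49 ≈ 2.9796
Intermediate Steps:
C(y) = 0 (C(y) = √0 = 0)
H(D, M) = -24/(7*D) (H(D, M) = 4*(6/((-7*D))) = 4*(6*(-1/(7*D))) = 4*(-6/(7*D)) = -24/(7*D))
h(N, a) = (-6 + N)*(-4 + N²) (h(N, a) = (-4 + N²)*(-6 + N) = (-6 + N)*(-4 + N²))
(H(-8, 11)/h(5, -12) + C(-11))*(-146) = ((-24/7/(-8))/(24 + 5³ - 6*5² - 4*5) + 0)*(-146) = ((-24/7*(-⅛))/(24 + 125 - 6*25 - 20) + 0)*(-146) = (3/(7*(24 + 125 - 150 - 20)) + 0)*(-146) = ((3/7)/(-21) + 0)*(-146) = ((3/7)*(-1/21) + 0)*(-146) = (-1/49 + 0)*(-146) = -1/49*(-146) = 146/49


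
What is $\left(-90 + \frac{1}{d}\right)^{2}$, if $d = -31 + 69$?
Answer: $\frac{11689561}{1444} \approx 8095.3$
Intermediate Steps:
$d = 38$
$\left(-90 + \frac{1}{d}\right)^{2} = \left(-90 + \frac{1}{38}\right)^{2} = \left(- \frac{3419}{38}\right)^{2} = \frac{11689561}{1444}$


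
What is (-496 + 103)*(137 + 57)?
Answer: -76242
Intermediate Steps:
(-496 + 103)*(137 + 57) = -393*194 = -76242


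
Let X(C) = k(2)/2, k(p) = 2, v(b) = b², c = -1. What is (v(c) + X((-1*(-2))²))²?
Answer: 4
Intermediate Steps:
X(C) = 1 (X(C) = 2/2 = 2*(½) = 1)
(v(c) + X((-1*(-2))²))² = ((-1)² + 1)² = (1 + 1)² = 2² = 4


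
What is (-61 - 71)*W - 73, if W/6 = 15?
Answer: -11953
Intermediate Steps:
W = 90 (W = 6*15 = 90)
(-61 - 71)*W - 73 = (-61 - 71)*90 - 73 = -132*90 - 73 = -11880 - 73 = -11953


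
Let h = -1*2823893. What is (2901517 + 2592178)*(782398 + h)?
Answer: -11215350874025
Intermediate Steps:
h = -2823893
(2901517 + 2592178)*(782398 + h) = (2901517 + 2592178)*(782398 - 2823893) = 5493695*(-2041495) = -11215350874025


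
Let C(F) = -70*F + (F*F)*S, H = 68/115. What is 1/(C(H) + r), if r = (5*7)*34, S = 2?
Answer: 13225/15199598 ≈ 0.00087009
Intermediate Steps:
r = 1190 (r = 35*34 = 1190)
H = 68/115 (H = 68*(1/115) = 68/115 ≈ 0.59130)
C(F) = -70*F + 2*F² (C(F) = -70*F + (F*F)*2 = -70*F + F²*2 = -70*F + 2*F²)
1/(C(H) + r) = 1/(2*(68/115)*(-35 + 68/115) + 1190) = 1/(2*(68/115)*(-3957/115) + 1190) = 1/(-538152/13225 + 1190) = 1/(15199598/13225) = 13225/15199598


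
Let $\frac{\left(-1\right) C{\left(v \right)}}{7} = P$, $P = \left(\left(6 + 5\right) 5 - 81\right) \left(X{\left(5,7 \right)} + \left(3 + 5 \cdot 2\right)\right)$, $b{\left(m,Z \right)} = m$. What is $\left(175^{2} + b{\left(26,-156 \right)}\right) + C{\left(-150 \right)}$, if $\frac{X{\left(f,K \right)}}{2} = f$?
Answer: $34837$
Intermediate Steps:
$X{\left(f,K \right)} = 2 f$
$P = -598$ ($P = \left(\left(6 + 5\right) 5 - 81\right) \left(2 \cdot 5 + \left(3 + 5 \cdot 2\right)\right) = \left(11 \cdot 5 - 81\right) \left(10 + \left(3 + 10\right)\right) = \left(55 - 81\right) \left(10 + 13\right) = \left(-26\right) 23 = -598$)
$C{\left(v \right)} = 4186$ ($C{\left(v \right)} = \left(-7\right) \left(-598\right) = 4186$)
$\left(175^{2} + b{\left(26,-156 \right)}\right) + C{\left(-150 \right)} = \left(175^{2} + 26\right) + 4186 = \left(30625 + 26\right) + 4186 = 30651 + 4186 = 34837$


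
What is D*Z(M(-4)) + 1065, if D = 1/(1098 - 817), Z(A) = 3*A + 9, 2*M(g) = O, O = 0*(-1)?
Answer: 299274/281 ≈ 1065.0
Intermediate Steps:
O = 0
M(g) = 0 (M(g) = (½)*0 = 0)
Z(A) = 9 + 3*A
D = 1/281 ≈ 0.0035587
D*Z(M(-4)) + 1065 = (9 + 3*0)/281 + 1065 = (9 + 0)/281 + 1065 = (1/281)*9 + 1065 = 9/281 + 1065 = 299274/281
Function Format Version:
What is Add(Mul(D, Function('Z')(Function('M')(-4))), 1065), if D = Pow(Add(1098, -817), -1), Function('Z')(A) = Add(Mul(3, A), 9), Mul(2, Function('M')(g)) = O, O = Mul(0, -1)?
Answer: Rational(299274, 281) ≈ 1065.0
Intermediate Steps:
O = 0
Function('M')(g) = 0 (Function('M')(g) = Mul(Rational(1, 2), 0) = 0)
Function('Z')(A) = Add(9, Mul(3, A))
D = Rational(1, 281) (D = Pow(281, -1) = Rational(1, 281) ≈ 0.0035587)
Add(Mul(D, Function('Z')(Function('M')(-4))), 1065) = Add(Mul(Rational(1, 281), Add(9, Mul(3, 0))), 1065) = Add(Mul(Rational(1, 281), Add(9, 0)), 1065) = Add(Mul(Rational(1, 281), 9), 1065) = Add(Rational(9, 281), 1065) = Rational(299274, 281)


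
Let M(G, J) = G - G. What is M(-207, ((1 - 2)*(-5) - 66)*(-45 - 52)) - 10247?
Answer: -10247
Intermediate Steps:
M(G, J) = 0
M(-207, ((1 - 2)*(-5) - 66)*(-45 - 52)) - 10247 = 0 - 10247 = -10247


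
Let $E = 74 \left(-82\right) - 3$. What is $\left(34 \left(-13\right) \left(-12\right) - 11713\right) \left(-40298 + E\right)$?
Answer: $297178921$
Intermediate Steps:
$E = -6071$ ($E = -6068 - 3 = -6071$)
$\left(34 \left(-13\right) \left(-12\right) - 11713\right) \left(-40298 + E\right) = \left(34 \left(-13\right) \left(-12\right) - 11713\right) \left(-40298 - 6071\right) = \left(\left(-442\right) \left(-12\right) - 11713\right) \left(-46369\right) = \left(5304 - 11713\right) \left(-46369\right) = \left(-6409\right) \left(-46369\right) = 297178921$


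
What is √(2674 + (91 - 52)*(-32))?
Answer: √1426 ≈ 37.762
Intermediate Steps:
√(2674 + (91 - 52)*(-32)) = √(2674 + 39*(-32)) = √(2674 - 1248) = √1426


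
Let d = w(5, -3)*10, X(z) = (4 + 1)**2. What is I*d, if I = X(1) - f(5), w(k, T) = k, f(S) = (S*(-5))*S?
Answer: 7500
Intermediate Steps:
f(S) = -5*S**2 (f(S) = (-5*S)*S = -5*S**2)
X(z) = 25 (X(z) = 5**2 = 25)
d = 50 (d = 5*10 = 50)
I = 150 (I = 25 - (-5)*5**2 = 25 - (-5)*25 = 25 - 1*(-125) = 25 + 125 = 150)
I*d = 150*50 = 7500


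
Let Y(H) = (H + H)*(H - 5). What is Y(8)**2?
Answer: 2304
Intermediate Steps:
Y(H) = 2*H*(-5 + H) (Y(H) = (2*H)*(-5 + H) = 2*H*(-5 + H))
Y(8)**2 = (2*8*(-5 + 8))**2 = (2*8*3)**2 = 48**2 = 2304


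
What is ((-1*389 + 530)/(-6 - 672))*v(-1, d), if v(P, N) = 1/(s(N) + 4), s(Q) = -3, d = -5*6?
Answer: -47/226 ≈ -0.20796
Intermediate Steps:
d = -30
v(P, N) = 1 (v(P, N) = 1/(-3 + 4) = 1/1 = 1)
((-1*389 + 530)/(-6 - 672))*v(-1, d) = ((-1*389 + 530)/(-6 - 672))*1 = ((-389 + 530)/(-678))*1 = (141*(-1/678))*1 = -47/226*1 = -47/226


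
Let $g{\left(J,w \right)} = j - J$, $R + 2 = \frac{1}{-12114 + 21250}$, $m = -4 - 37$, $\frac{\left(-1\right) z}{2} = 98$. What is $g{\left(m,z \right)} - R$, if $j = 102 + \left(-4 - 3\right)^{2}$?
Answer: $\frac{1772383}{9136} \approx 194.0$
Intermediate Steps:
$z = -196$ ($z = \left(-2\right) 98 = -196$)
$m = -41$
$R = - \frac{18271}{9136}$ ($R = -2 + \frac{1}{-12114 + 21250} = -2 + \frac{1}{9136} = - \frac{18271}{9136} \approx -1.9999$)
$j = 151$ ($j = 102 + \left(-7\right)^{2} = 102 + 49 = 151$)
$g{\left(J,w \right)} = 151 - J$
$g{\left(m,z \right)} - R = \left(151 - -41\right) - - \frac{18271}{9136} = \left(151 + 41\right) + \frac{18271}{9136} = 192 + \frac{18271}{9136} = \frac{1772383}{9136}$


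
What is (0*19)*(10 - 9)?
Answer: 0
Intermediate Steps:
(0*19)*(10 - 9) = 0*1 = 0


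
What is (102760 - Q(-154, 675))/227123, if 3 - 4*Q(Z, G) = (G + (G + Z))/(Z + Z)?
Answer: 15824775/34976942 ≈ 0.45243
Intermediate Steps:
Q(Z, G) = ¾ - (Z + 2*G)/(8*Z) (Q(Z, G) = ¾ - (G + (G + Z))/(4*(Z + Z)) = ¾ - (Z + 2*G)/(4*(2*Z)) = ¾ - (Z + 2*G)*1/(2*Z)/4 = ¾ - (Z + 2*G)/(8*Z))
(102760 - Q(-154, 675))/227123 = (102760 - (5/8 - ¼*675/(-154)))/227123 = (102760 - (5/8 - ¼*675*(-1/154)))*(1/227123) = (102760 - (5/8 + 675/616))*(1/227123) = (102760 - 1*265/154)*(1/227123) = (102760 - 265/154)*(1/227123) = (15824775/154)*(1/227123) = 15824775/34976942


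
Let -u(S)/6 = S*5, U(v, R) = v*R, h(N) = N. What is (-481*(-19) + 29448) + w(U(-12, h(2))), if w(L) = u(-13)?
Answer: 38977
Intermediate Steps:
U(v, R) = R*v
u(S) = -30*S (u(S) = -6*S*5 = -30*S)
w(L) = 390 (w(L) = -30*(-13) = 390)
(-481*(-19) + 29448) + w(U(-12, h(2))) = (-481*(-19) + 29448) + 390 = (9139 + 29448) + 390 = 38587 + 390 = 38977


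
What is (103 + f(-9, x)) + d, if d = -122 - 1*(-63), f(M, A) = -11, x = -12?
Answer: 33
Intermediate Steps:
d = -59 (d = -122 + 63 = -59)
(103 + f(-9, x)) + d = (103 - 11) - 59 = 92 - 59 = 33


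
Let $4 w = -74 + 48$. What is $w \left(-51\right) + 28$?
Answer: $\frac{719}{2} \approx 359.5$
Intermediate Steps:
$w = - \frac{13}{2}$ ($w = \frac{-74 + 48}{4} = \frac{1}{4} \left(-26\right) = - \frac{13}{2} \approx -6.5$)
$w \left(-51\right) + 28 = \left(- \frac{13}{2}\right) \left(-51\right) + 28 = \frac{663}{2} + 28 = \frac{719}{2}$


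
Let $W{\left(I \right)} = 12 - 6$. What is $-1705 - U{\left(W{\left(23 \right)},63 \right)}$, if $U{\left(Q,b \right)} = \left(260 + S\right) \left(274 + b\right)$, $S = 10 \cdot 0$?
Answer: $-89325$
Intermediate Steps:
$S = 0$
$W{\left(I \right)} = 6$
$U{\left(Q,b \right)} = 71240 + 260 b$ ($U{\left(Q,b \right)} = \left(260 + 0\right) \left(274 + b\right) = 260 \left(274 + b\right) = 71240 + 260 b$)
$-1705 - U{\left(W{\left(23 \right)},63 \right)} = -1705 - \left(71240 + 260 \cdot 63\right) = -1705 - \left(71240 + 16380\right) = -1705 - 87620 = -89325$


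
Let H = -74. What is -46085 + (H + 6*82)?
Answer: -45667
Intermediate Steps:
-46085 + (H + 6*82) = -46085 + (-74 + 6*82) = -46085 + (-74 + 492) = -46085 + 418 = -45667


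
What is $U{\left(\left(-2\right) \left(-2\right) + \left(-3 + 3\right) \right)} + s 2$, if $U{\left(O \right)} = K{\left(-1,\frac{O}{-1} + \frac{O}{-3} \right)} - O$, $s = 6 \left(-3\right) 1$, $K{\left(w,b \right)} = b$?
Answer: $- \frac{136}{3} \approx -45.333$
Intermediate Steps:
$s = -18$ ($s = \left(-18\right) 1 = -18$)
$U{\left(O \right)} = - \frac{7 O}{3}$ ($U{\left(O \right)} = \left(\frac{O}{-1} + \frac{O}{-3}\right) - O = \left(O \left(-1\right) + O \left(- \frac{1}{3}\right)\right) - O = \left(- O - \frac{O}{3}\right) - O = - \frac{4 O}{3} - O = - \frac{7 O}{3}$)
$U{\left(\left(-2\right) \left(-2\right) + \left(-3 + 3\right) \right)} + s 2 = - \frac{7 \left(\left(-2\right) \left(-2\right) + \left(-3 + 3\right)\right)}{3} - 36 = - \frac{7 \left(4 + 0\right)}{3} - 36 = \left(- \frac{7}{3}\right) 4 - 36 = - \frac{28}{3} - 36 = - \frac{136}{3}$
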